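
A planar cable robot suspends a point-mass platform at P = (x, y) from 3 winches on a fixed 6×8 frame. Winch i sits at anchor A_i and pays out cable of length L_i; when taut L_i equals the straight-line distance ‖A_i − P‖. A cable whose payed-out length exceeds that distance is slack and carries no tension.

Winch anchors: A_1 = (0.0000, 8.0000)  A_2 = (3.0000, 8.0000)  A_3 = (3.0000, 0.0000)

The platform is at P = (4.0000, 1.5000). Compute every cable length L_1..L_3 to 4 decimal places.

L_1: Δ = A_1−P = (-4.0000, 6.5000) → ‖Δ‖ = √58.2500 = 7.6322
L_2: Δ = A_2−P = (-1.0000, 6.5000) → ‖Δ‖ = √43.2500 = 6.5765
L_3: Δ = A_3−P = (-1.0000, -1.5000) → ‖Δ‖ = √3.2500 = 1.8028

(7.6322, 6.5765, 1.8028)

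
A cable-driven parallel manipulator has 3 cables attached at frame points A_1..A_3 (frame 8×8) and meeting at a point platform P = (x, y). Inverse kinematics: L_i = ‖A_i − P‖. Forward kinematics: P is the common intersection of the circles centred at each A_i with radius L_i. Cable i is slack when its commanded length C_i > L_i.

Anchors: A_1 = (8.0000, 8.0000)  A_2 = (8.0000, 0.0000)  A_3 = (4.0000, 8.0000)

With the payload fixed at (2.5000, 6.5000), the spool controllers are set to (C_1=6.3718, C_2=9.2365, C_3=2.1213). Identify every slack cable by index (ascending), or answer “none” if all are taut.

1, 2

cable 1: L_1 = ‖A_1−P‖ = 5.7009;  C_1 = 6.3718 → slack
cable 2: L_2 = ‖A_2−P‖ = 8.5147;  C_2 = 9.2365 → slack
cable 3: L_3 = ‖A_3−P‖ = 2.1213;  C_3 = 2.1213 → taut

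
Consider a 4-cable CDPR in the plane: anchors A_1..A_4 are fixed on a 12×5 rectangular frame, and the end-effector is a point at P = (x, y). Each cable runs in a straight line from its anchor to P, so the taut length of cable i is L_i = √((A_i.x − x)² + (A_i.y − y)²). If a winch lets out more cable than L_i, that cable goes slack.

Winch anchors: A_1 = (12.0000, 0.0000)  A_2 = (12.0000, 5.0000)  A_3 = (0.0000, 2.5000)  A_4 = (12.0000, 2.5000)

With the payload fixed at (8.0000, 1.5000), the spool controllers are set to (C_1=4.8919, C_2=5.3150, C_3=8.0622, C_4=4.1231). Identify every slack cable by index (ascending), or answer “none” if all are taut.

1

cable 1: L_1 = ‖A_1−P‖ = 4.2720;  C_1 = 4.8919 → slack
cable 2: L_2 = ‖A_2−P‖ = 5.3151;  C_2 = 5.3150 → taut
cable 3: L_3 = ‖A_3−P‖ = 8.0623;  C_3 = 8.0622 → taut
cable 4: L_4 = ‖A_4−P‖ = 4.1231;  C_4 = 4.1231 → taut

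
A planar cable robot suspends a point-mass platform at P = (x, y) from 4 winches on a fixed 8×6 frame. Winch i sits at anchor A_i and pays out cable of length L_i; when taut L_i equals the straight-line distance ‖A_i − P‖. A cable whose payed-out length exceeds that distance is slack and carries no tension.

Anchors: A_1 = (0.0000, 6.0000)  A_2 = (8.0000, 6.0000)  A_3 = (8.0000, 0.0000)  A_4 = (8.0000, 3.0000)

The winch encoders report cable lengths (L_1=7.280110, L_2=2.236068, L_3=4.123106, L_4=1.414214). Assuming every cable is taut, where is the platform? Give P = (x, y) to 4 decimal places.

(7.0000, 4.0000)

expand ‖A_i−P‖²=L_i² and subtract eq 1 (q_i ≔ ‖A_i‖²−L_i²)
q_1 = 0.0000+36.0000−53.0000 = -17.0000
eq1−eq2 → [-16.0000  0.0000]·P = -112.0000
eq1−eq3 → [-16.0000  12.0000]·P = -64.0000
eq1−eq4 → [-16.0000  6.0000]·P = -88.0000
2×2 solve → P = (7.0000, 4.0000)
check cable 4: ‖A_4−P‖² = 2.0000 ≈ L_4² = 2.0000 ✓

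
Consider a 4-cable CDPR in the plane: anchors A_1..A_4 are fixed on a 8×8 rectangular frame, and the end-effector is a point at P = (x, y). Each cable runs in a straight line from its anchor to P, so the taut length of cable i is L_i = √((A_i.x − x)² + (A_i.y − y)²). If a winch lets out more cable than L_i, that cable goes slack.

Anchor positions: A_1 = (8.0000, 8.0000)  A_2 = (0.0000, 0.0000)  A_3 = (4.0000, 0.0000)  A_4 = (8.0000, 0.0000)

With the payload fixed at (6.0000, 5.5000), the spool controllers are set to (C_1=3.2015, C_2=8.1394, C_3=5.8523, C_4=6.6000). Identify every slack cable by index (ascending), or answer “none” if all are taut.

i=1: geometric 3.2016 vs commanded 3.2015 ⇒ taut
i=2: geometric 8.1394 vs commanded 8.1394 ⇒ taut
i=3: geometric 5.8523 vs commanded 5.8523 ⇒ taut
i=4: geometric 5.8523 vs commanded 6.6000 ⇒ slack

4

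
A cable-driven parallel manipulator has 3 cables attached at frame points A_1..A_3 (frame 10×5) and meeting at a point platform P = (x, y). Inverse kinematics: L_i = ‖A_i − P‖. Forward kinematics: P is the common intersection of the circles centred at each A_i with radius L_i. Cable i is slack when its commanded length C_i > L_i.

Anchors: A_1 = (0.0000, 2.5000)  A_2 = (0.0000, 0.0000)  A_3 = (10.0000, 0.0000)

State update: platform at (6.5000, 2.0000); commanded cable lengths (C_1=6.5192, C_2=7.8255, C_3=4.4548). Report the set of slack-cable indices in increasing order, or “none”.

i=1: geometric 6.5192 vs commanded 6.5192 ⇒ taut
i=2: geometric 6.8007 vs commanded 7.8255 ⇒ slack
i=3: geometric 4.0311 vs commanded 4.4548 ⇒ slack

2, 3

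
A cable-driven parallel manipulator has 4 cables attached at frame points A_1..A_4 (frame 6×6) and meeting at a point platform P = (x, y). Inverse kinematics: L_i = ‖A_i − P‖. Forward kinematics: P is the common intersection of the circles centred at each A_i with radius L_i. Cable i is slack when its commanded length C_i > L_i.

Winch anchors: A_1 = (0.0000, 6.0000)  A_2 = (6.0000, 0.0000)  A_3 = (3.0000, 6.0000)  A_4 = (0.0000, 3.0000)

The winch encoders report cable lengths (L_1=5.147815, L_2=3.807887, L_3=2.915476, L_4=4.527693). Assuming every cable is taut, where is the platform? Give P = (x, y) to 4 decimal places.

(4.5000, 3.5000)

expand ‖A_i−P‖²=L_i² and subtract eq 1 (k_i ≔ ‖A_i‖²−L_i²)
k_1 = 0.0000+36.0000−26.5000 = 9.5000
eq1−eq2 → [-12.0000  12.0000]·P = -12.0000
eq1−eq3 → [-6.0000  0.0000]·P = -27.0000
eq1−eq4 → [0.0000  6.0000]·P = 21.0000
2×2 solve → P = (4.5000, 3.5000)
check cable 4: ‖A_4−P‖² = 20.5000 ≈ L_4² = 20.5000 ✓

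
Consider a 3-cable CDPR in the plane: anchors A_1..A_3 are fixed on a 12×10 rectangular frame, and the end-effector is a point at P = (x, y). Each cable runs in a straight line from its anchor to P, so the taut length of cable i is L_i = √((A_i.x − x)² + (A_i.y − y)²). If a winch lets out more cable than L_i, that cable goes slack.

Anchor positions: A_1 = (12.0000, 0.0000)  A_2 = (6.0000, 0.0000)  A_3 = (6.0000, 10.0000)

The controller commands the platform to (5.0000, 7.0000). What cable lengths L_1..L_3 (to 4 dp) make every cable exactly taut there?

(9.8995, 7.0711, 3.1623)

L_1 = √((12.0000−5.0000)² + (0.0000−7.0000)²) = 9.8995
L_2 = √((6.0000−5.0000)² + (0.0000−7.0000)²) = 7.0711
L_3 = √((6.0000−5.0000)² + (10.0000−7.0000)²) = 3.1623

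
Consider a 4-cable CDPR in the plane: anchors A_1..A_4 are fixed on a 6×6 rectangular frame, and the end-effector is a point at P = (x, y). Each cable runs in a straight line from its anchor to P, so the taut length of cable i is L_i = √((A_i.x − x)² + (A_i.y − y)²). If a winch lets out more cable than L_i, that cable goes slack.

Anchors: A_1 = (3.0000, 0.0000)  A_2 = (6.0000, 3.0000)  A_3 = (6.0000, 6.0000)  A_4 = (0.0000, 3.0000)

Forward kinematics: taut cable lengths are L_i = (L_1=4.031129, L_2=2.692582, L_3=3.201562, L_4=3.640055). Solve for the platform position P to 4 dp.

each cable: (A_i−P)·(A_i−P) = L_i²; let q_i = ‖A_i‖²−L_i²
q_1 = 9.0000+0.0000−16.2500 = -7.2500
row 1: -6.0000x − 6.0000y = -45.0000  (q_2=37.7500)
row 2: -6.0000x − 12.0000y = -69.0000  (q_3=61.7500)
row 3: 6.0000x − 6.0000y = -3.0000  (q_4=-4.2500)
Cramer on rows 1–2 → x = 3.5000, y = 4.0000
check cable 4: ‖A_4−P‖² = 13.2500 ≈ L_4² = 13.2500 ✓

(3.5000, 4.0000)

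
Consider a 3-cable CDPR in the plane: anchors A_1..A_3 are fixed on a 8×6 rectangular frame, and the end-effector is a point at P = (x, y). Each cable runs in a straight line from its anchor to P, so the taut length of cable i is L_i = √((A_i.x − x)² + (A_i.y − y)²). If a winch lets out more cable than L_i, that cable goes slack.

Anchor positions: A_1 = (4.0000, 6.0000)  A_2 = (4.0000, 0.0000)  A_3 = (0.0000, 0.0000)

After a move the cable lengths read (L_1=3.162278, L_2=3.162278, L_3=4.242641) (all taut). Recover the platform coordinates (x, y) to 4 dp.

(3.0000, 3.0000)

circle eqns → linear via eq_j − eq_1; set c_j = A_j·A_j − L_j²
c_1 = 16.0000+36.0000−10.0000 = 42.0000
0.0000·x + 12.0000·y = c_1−c_2 = 36.0000
8.0000·x + 12.0000·y = c_1−c_3 = 60.0000
solve first two rows → x=3.0000, y=3.0000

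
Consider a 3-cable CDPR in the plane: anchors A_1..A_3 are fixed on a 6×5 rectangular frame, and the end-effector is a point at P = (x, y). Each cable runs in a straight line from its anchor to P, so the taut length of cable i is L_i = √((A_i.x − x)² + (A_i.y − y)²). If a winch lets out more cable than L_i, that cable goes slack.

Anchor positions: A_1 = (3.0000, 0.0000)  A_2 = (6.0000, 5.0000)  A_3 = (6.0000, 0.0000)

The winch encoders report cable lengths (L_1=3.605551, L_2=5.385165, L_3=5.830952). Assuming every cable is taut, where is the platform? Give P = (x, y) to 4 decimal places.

expand ‖A_i−P‖²=L_i² and subtract eq 1 (q_i ≔ ‖A_i‖²−L_i²)
q_1 = 9.0000+0.0000−13.0000 = -4.0000
eq1−eq2 → [-6.0000  -10.0000]·P = -36.0000
eq1−eq3 → [-6.0000  0.0000]·P = -6.0000
2×2 solve → P = (1.0000, 3.0000)

(1.0000, 3.0000)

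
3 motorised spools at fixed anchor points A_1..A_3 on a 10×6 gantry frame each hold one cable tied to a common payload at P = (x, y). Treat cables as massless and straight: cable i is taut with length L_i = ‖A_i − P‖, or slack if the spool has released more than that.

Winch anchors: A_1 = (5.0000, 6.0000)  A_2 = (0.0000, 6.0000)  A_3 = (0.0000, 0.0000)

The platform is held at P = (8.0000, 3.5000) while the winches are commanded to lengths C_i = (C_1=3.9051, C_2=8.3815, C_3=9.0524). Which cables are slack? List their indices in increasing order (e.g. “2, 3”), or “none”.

3

i=1: geometric 3.9051 vs commanded 3.9051 ⇒ taut
i=2: geometric 8.3815 vs commanded 8.3815 ⇒ taut
i=3: geometric 8.7321 vs commanded 9.0524 ⇒ slack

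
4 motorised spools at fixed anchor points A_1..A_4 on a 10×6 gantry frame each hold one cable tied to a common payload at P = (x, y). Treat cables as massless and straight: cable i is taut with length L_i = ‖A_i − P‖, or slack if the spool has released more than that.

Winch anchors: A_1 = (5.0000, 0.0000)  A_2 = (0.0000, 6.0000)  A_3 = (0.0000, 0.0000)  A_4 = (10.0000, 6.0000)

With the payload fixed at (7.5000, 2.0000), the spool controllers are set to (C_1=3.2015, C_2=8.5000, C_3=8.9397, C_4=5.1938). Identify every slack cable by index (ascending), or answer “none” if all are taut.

3, 4

cable 1: √((-2.5000)²+(-2.0000)²)=3.2016, C_1=3.2015: taut
cable 2: √((-7.5000)²+(4.0000)²)=8.5000, C_2=8.5000: taut
cable 3: √((-7.5000)²+(-2.0000)²)=7.7621, C_3=8.9397: slack
cable 4: √((2.5000)²+(4.0000)²)=4.7170, C_4=5.1938: slack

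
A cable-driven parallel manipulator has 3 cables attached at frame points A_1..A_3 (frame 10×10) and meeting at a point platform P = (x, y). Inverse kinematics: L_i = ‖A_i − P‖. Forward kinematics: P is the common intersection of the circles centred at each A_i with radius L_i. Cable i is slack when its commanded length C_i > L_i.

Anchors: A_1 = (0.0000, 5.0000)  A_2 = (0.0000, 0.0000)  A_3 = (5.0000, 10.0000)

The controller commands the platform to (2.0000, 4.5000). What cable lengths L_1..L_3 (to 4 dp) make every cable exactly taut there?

L_1: Δ = A_1−P = (-2.0000, 0.5000) → ‖Δ‖ = √4.2500 = 2.0616
L_2: Δ = A_2−P = (-2.0000, -4.5000) → ‖Δ‖ = √24.2500 = 4.9244
L_3: Δ = A_3−P = (3.0000, 5.5000) → ‖Δ‖ = √39.2500 = 6.2650

(2.0616, 4.9244, 6.2650)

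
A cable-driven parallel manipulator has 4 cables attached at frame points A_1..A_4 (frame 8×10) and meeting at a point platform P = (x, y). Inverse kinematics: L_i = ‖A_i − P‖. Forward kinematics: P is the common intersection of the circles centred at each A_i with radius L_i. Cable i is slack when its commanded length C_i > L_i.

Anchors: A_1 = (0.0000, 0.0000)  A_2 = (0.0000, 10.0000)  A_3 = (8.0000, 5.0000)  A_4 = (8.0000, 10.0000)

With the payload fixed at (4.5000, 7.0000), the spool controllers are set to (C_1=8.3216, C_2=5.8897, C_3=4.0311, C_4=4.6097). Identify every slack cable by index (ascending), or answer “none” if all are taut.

2

i=1: geometric 8.3217 vs commanded 8.3216 ⇒ taut
i=2: geometric 5.4083 vs commanded 5.8897 ⇒ slack
i=3: geometric 4.0311 vs commanded 4.0311 ⇒ taut
i=4: geometric 4.6098 vs commanded 4.6097 ⇒ taut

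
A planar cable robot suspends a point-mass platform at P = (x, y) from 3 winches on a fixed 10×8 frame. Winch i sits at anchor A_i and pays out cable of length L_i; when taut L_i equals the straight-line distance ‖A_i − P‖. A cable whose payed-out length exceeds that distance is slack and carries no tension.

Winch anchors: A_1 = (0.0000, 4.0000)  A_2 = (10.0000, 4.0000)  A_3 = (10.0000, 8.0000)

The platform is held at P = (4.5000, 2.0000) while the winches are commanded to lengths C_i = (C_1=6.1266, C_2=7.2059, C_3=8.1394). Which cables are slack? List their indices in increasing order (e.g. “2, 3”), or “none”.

i=1: geometric 4.9244 vs commanded 6.1266 ⇒ slack
i=2: geometric 5.8523 vs commanded 7.2059 ⇒ slack
i=3: geometric 8.1394 vs commanded 8.1394 ⇒ taut

1, 2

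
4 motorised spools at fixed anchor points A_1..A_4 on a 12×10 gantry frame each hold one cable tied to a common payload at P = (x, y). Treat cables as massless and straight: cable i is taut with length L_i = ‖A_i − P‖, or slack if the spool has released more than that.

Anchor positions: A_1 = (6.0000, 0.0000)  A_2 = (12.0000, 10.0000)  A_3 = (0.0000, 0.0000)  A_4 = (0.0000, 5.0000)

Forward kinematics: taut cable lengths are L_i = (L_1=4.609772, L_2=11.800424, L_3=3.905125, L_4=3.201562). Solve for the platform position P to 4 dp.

(2.5000, 3.0000)

each cable: (A_i−P)·(A_i−P) = L_i²; let k_i = ‖A_i‖²−L_i²
k_1 = 36.0000+0.0000−21.2500 = 14.7500
row 1: -12.0000x − 20.0000y = -90.0000  (k_2=104.7500)
row 2: 12.0000x + 0.0000y = 30.0000  (k_3=-15.2500)
row 3: 12.0000x − 10.0000y = 0.0000  (k_4=14.7500)
Cramer on rows 1–2 → x = 2.5000, y = 3.0000
check cable 4: ‖A_4−P‖² = 10.2500 ≈ L_4² = 10.2500 ✓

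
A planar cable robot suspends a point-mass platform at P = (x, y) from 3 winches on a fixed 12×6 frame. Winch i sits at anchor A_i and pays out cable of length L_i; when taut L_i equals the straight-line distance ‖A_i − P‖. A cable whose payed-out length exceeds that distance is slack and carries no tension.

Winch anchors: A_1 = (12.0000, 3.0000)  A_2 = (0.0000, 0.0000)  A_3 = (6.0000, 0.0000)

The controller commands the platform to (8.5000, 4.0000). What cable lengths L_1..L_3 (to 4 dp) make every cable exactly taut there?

cable 1: Δx=3.5000, Δy=-1.0000; L_1 = √(Δx²+Δy²) = 3.6401
cable 2: Δx=-8.5000, Δy=-4.0000; L_2 = √(Δx²+Δy²) = 9.3941
cable 3: Δx=-2.5000, Δy=-4.0000; L_3 = √(Δx²+Δy²) = 4.7170

(3.6401, 9.3941, 4.7170)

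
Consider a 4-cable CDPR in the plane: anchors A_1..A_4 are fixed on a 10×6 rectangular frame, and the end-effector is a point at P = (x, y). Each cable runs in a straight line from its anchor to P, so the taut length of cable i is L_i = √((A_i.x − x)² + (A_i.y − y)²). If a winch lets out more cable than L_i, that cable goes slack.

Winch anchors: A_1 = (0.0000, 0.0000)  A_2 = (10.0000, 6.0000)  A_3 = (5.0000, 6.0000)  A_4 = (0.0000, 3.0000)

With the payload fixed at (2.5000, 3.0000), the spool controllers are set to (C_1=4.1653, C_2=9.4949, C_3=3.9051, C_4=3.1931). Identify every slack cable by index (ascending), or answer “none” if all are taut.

1, 2, 4

i=1: geometric 3.9051 vs commanded 4.1653 ⇒ slack
i=2: geometric 8.0777 vs commanded 9.4949 ⇒ slack
i=3: geometric 3.9051 vs commanded 3.9051 ⇒ taut
i=4: geometric 2.5000 vs commanded 3.1931 ⇒ slack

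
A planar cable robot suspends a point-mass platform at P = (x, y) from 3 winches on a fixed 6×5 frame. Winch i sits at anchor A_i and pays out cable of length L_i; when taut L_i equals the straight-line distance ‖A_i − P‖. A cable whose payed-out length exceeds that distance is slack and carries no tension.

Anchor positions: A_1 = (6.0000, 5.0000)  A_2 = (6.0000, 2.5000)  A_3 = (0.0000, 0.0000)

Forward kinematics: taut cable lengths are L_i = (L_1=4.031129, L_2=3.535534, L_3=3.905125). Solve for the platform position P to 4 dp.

(2.5000, 3.0000)

circle eqns → linear via eq_j − eq_1; set c_j = A_j·A_j − L_j²
c_1 = 36.0000+25.0000−16.2500 = 44.7500
0.0000·x + 5.0000·y = c_1−c_2 = 15.0000
12.0000·x + 10.0000·y = c_1−c_3 = 60.0000
solve first two rows → x=2.5000, y=3.0000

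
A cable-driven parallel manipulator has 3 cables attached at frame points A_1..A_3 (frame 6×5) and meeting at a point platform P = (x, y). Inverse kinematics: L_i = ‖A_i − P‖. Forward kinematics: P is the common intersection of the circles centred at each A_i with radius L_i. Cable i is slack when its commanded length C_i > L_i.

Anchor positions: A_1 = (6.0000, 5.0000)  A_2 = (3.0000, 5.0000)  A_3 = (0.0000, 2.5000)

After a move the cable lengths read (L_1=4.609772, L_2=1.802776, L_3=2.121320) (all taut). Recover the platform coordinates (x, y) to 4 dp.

(1.5000, 4.0000)

circle eqns → linear via eq_j − eq_1; set k_j = A_j·A_j − L_j²
k_1 = 36.0000+25.0000−21.2500 = 39.7500
6.0000·x + 0.0000·y = k_1−k_2 = 9.0000
12.0000·x + 5.0000·y = k_1−k_3 = 38.0000
solve first two rows → x=1.5000, y=4.0000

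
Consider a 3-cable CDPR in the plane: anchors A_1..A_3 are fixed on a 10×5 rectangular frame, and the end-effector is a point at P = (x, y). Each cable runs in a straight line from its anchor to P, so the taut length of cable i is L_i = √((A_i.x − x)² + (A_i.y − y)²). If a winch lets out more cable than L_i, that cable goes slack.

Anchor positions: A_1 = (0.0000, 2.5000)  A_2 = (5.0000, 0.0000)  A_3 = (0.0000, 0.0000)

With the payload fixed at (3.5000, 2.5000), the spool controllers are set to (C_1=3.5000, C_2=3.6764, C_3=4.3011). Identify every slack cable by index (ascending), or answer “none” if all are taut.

i=1: geometric 3.5000 vs commanded 3.5000 ⇒ taut
i=2: geometric 2.9155 vs commanded 3.6764 ⇒ slack
i=3: geometric 4.3012 vs commanded 4.3011 ⇒ taut

2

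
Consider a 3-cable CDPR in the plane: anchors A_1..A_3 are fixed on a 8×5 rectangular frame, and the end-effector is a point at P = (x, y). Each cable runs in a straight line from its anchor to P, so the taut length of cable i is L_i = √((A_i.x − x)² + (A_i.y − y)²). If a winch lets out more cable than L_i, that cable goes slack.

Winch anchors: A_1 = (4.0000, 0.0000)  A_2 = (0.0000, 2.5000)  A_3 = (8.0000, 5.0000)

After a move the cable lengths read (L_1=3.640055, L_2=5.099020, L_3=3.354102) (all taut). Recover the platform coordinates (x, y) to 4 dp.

circle eqns → linear via eq_j − eq_1; set q_j = A_j·A_j − L_j²
q_1 = 16.0000+0.0000−13.2500 = 2.7500
8.0000·x − 5.0000·y = q_1−q_2 = 22.5000
-8.0000·x − 10.0000·y = q_1−q_3 = -75.0000
solve first two rows → x=5.0000, y=3.5000

(5.0000, 3.5000)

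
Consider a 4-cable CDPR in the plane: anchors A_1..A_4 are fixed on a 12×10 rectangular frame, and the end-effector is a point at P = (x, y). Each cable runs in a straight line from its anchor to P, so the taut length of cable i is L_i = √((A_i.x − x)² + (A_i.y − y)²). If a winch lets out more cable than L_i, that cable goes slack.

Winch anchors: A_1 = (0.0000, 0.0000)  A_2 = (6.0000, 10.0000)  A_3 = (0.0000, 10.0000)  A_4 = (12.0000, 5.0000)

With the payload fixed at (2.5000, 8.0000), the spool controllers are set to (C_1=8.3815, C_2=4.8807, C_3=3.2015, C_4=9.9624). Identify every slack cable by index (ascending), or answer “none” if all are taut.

cable 1: √((-2.5000)²+(-8.0000)²)=8.3815, C_1=8.3815: taut
cable 2: √((3.5000)²+(2.0000)²)=4.0311, C_2=4.8807: slack
cable 3: √((-2.5000)²+(2.0000)²)=3.2016, C_3=3.2015: taut
cable 4: √((9.5000)²+(-3.0000)²)=9.9624, C_4=9.9624: taut

2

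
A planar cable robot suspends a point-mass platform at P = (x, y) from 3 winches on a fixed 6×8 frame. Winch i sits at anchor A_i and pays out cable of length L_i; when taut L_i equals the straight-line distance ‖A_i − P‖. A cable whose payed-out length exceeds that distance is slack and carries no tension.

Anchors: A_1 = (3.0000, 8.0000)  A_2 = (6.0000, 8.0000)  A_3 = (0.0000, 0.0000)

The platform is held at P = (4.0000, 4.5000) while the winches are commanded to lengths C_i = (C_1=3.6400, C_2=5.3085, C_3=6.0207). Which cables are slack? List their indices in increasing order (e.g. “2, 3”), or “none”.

2

i=1: geometric 3.6401 vs commanded 3.6400 ⇒ taut
i=2: geometric 4.0311 vs commanded 5.3085 ⇒ slack
i=3: geometric 6.0208 vs commanded 6.0207 ⇒ taut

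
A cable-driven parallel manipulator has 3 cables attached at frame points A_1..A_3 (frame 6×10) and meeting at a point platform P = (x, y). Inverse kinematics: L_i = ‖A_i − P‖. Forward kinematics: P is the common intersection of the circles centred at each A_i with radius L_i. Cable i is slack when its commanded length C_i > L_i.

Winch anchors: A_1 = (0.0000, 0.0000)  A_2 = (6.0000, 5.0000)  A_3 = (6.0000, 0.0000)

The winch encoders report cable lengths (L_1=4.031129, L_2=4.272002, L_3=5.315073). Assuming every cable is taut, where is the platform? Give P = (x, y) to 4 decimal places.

(2.0000, 3.5000)

each cable: (A_i−P)·(A_i−P) = L_i²; let q_i = ‖A_i‖²−L_i²
q_1 = 0.0000+0.0000−16.2500 = -16.2500
row 1: -12.0000x − 10.0000y = -59.0000  (q_2=42.7500)
row 2: -12.0000x + 0.0000y = -24.0000  (q_3=7.7500)
Cramer on rows 1–2 → x = 2.0000, y = 3.5000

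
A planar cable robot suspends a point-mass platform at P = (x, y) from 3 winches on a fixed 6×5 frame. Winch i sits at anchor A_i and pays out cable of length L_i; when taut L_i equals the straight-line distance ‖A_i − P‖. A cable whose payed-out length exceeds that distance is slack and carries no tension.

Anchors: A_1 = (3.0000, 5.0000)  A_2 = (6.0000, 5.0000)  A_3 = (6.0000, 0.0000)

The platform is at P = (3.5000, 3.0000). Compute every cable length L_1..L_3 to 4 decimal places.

(2.0616, 3.2016, 3.9051)

L_1: Δ = A_1−P = (-0.5000, 2.0000) → ‖Δ‖ = √4.2500 = 2.0616
L_2: Δ = A_2−P = (2.5000, 2.0000) → ‖Δ‖ = √10.2500 = 3.2016
L_3: Δ = A_3−P = (2.5000, -3.0000) → ‖Δ‖ = √15.2500 = 3.9051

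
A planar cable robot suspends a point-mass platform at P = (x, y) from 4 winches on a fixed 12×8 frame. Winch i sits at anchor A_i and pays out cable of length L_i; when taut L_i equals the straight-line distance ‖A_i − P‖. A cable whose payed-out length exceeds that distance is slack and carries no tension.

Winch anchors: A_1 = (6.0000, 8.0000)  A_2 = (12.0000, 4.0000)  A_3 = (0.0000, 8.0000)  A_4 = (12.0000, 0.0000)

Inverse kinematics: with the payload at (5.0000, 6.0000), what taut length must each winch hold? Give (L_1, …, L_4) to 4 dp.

L_1: Δ = A_1−P = (1.0000, 2.0000) → ‖Δ‖ = √5.0000 = 2.2361
L_2: Δ = A_2−P = (7.0000, -2.0000) → ‖Δ‖ = √53.0000 = 7.2801
L_3: Δ = A_3−P = (-5.0000, 2.0000) → ‖Δ‖ = √29.0000 = 5.3852
L_4: Δ = A_4−P = (7.0000, -6.0000) → ‖Δ‖ = √85.0000 = 9.2195

(2.2361, 7.2801, 5.3852, 9.2195)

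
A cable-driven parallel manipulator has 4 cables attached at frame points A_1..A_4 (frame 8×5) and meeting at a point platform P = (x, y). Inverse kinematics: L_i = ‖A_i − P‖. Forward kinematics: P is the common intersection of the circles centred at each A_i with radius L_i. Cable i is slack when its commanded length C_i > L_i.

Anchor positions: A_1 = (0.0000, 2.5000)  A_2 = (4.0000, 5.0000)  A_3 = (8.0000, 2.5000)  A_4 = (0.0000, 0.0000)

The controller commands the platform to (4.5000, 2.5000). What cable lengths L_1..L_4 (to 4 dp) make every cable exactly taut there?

L_1 = √((0.0000−4.5000)² + (2.5000−2.5000)²) = 4.5000
L_2 = √((4.0000−4.5000)² + (5.0000−2.5000)²) = 2.5495
L_3 = √((8.0000−4.5000)² + (2.5000−2.5000)²) = 3.5000
L_4 = √((0.0000−4.5000)² + (0.0000−2.5000)²) = 5.1478

(4.5000, 2.5495, 3.5000, 5.1478)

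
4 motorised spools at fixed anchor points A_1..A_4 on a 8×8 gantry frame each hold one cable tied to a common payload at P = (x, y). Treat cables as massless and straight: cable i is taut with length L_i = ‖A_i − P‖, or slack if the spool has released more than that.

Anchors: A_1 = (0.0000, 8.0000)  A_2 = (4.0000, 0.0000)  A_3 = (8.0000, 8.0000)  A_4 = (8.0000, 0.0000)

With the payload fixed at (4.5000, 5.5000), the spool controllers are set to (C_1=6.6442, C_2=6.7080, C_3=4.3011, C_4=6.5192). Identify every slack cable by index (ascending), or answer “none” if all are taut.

i=1: geometric 5.1478 vs commanded 6.6442 ⇒ slack
i=2: geometric 5.5227 vs commanded 6.7080 ⇒ slack
i=3: geometric 4.3012 vs commanded 4.3011 ⇒ taut
i=4: geometric 6.5192 vs commanded 6.5192 ⇒ taut

1, 2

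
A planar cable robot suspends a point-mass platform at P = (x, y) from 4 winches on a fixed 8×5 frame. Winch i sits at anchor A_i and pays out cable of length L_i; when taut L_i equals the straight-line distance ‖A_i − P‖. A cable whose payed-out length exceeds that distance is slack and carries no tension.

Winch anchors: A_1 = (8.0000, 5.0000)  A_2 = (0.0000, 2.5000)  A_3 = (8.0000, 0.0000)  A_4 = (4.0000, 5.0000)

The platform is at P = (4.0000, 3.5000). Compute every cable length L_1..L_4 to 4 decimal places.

L_1 = √((8.0000−4.0000)² + (5.0000−3.5000)²) = 4.2720
L_2 = √((0.0000−4.0000)² + (2.5000−3.5000)²) = 4.1231
L_3 = √((8.0000−4.0000)² + (0.0000−3.5000)²) = 5.3151
L_4 = √((4.0000−4.0000)² + (5.0000−3.5000)²) = 1.5000

(4.2720, 4.1231, 5.3151, 1.5000)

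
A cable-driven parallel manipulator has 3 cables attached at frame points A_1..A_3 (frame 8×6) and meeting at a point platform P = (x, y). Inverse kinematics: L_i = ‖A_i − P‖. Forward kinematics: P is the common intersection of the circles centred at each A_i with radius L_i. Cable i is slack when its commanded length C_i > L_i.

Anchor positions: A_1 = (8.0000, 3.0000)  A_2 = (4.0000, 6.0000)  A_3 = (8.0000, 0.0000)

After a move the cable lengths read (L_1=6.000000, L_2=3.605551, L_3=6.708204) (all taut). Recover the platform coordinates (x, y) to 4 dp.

each cable: (A_i−P)·(A_i−P) = L_i²; let c_i = ‖A_i‖²−L_i²
c_1 = 64.0000+9.0000−36.0000 = 37.0000
row 1: 8.0000x − 6.0000y = -2.0000  (c_2=39.0000)
row 2: 0.0000x + 6.0000y = 18.0000  (c_3=19.0000)
Cramer on rows 1–2 → x = 2.0000, y = 3.0000

(2.0000, 3.0000)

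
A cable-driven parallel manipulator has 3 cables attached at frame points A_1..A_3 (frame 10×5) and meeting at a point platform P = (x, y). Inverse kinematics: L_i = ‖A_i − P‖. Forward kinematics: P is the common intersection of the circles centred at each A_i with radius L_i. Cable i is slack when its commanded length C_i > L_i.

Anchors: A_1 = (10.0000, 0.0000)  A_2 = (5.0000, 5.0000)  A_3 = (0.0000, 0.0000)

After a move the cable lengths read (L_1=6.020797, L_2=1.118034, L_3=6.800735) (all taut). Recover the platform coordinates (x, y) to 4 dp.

circle eqns → linear via eq_j − eq_1; set c_j = A_j·A_j − L_j²
c_1 = 100.0000+0.0000−36.2500 = 63.7500
10.0000·x − 10.0000·y = c_1−c_2 = 15.0000
20.0000·x + 0.0000·y = c_1−c_3 = 110.0000
solve first two rows → x=5.5000, y=4.0000

(5.5000, 4.0000)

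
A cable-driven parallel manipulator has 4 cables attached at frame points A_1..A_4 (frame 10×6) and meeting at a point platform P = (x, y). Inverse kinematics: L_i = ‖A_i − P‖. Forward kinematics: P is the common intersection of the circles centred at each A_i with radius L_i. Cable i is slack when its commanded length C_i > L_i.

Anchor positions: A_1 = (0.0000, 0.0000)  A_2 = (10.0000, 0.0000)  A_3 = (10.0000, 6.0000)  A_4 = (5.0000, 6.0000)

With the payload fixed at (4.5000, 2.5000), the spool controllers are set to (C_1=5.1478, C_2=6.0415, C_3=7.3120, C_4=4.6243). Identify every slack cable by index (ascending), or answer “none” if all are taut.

3, 4

cable 1: L_1 = ‖A_1−P‖ = 5.1478;  C_1 = 5.1478 → taut
cable 2: L_2 = ‖A_2−P‖ = 6.0415;  C_2 = 6.0415 → taut
cable 3: L_3 = ‖A_3−P‖ = 6.5192;  C_3 = 7.3120 → slack
cable 4: L_4 = ‖A_4−P‖ = 3.5355;  C_4 = 4.6243 → slack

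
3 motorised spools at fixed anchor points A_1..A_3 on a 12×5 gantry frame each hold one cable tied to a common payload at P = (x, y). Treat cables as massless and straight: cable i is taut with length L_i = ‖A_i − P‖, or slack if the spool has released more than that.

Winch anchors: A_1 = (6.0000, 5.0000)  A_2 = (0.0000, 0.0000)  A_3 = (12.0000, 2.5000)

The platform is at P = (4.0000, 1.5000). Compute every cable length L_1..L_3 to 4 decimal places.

(4.0311, 4.2720, 8.0623)

L_1 = √((6.0000−4.0000)² + (5.0000−1.5000)²) = 4.0311
L_2 = √((0.0000−4.0000)² + (0.0000−1.5000)²) = 4.2720
L_3 = √((12.0000−4.0000)² + (2.5000−1.5000)²) = 8.0623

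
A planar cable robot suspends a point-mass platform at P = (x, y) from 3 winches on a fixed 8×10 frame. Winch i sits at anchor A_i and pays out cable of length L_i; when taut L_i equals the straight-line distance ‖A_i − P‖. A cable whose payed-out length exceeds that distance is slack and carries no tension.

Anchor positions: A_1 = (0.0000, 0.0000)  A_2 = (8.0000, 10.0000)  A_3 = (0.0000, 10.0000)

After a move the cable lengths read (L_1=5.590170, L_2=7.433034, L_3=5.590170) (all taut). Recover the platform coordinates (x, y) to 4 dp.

(2.5000, 5.0000)

each cable: (A_i−P)·(A_i−P) = L_i²; let q_i = ‖A_i‖²−L_i²
q_1 = 0.0000+0.0000−31.2500 = -31.2500
row 1: -16.0000x − 20.0000y = -140.0000  (q_2=108.7500)
row 2: 0.0000x − 20.0000y = -100.0000  (q_3=68.7500)
Cramer on rows 1–2 → x = 2.5000, y = 5.0000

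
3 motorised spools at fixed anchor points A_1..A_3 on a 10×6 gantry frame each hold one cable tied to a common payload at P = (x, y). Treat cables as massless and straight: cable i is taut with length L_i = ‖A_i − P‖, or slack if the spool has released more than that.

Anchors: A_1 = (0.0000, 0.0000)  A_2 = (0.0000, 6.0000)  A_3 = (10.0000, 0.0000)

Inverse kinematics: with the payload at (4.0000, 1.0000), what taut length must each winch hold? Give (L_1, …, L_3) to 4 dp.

(4.1231, 6.4031, 6.0828)

cable 1: Δx=-4.0000, Δy=-1.0000; L_1 = √(Δx²+Δy²) = 4.1231
cable 2: Δx=-4.0000, Δy=5.0000; L_2 = √(Δx²+Δy²) = 6.4031
cable 3: Δx=6.0000, Δy=-1.0000; L_3 = √(Δx²+Δy²) = 6.0828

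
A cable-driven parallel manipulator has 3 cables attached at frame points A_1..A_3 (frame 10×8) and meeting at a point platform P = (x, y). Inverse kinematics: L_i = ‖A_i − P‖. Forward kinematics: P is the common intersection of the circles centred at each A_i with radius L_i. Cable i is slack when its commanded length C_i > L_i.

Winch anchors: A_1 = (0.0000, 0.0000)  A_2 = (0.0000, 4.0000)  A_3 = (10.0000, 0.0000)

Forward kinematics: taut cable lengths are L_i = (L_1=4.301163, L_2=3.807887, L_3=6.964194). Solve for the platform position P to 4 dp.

(3.5000, 2.5000)

circle eqns → linear via eq_j − eq_1; set q_j = A_j·A_j − L_j²
q_1 = 0.0000+0.0000−18.5000 = -18.5000
0.0000·x − 8.0000·y = q_1−q_2 = -20.0000
-20.0000·x + 0.0000·y = q_1−q_3 = -70.0000
solve first two rows → x=3.5000, y=2.5000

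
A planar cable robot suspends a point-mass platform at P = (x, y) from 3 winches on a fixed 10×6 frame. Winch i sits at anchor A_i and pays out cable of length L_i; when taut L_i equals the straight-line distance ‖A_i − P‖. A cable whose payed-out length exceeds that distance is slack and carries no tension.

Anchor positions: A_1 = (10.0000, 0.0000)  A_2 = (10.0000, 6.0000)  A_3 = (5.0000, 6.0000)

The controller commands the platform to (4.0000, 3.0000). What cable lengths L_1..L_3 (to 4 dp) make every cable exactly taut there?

cable 1: Δx=6.0000, Δy=-3.0000; L_1 = √(Δx²+Δy²) = 6.7082
cable 2: Δx=6.0000, Δy=3.0000; L_2 = √(Δx²+Δy²) = 6.7082
cable 3: Δx=1.0000, Δy=3.0000; L_3 = √(Δx²+Δy²) = 3.1623

(6.7082, 6.7082, 3.1623)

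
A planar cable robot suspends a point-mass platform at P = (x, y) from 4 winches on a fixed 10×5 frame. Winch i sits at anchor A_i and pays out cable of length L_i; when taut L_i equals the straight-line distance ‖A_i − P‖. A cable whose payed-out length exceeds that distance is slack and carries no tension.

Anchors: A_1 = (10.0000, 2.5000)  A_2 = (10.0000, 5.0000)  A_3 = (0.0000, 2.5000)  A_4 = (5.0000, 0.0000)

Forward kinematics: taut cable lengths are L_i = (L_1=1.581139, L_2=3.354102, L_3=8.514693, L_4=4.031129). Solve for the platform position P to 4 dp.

each cable: (A_i−P)·(A_i−P) = L_i²; let c_i = ‖A_i‖²−L_i²
c_1 = 100.0000+6.2500−2.5000 = 103.7500
row 1: 0.0000x − 5.0000y = -10.0000  (c_2=113.7500)
row 2: 20.0000x + 0.0000y = 170.0000  (c_3=-66.2500)
row 3: 10.0000x + 5.0000y = 95.0000  (c_4=8.7500)
Cramer on rows 1–2 → x = 8.5000, y = 2.0000
check cable 4: ‖A_4−P‖² = 16.2500 ≈ L_4² = 16.2500 ✓

(8.5000, 2.0000)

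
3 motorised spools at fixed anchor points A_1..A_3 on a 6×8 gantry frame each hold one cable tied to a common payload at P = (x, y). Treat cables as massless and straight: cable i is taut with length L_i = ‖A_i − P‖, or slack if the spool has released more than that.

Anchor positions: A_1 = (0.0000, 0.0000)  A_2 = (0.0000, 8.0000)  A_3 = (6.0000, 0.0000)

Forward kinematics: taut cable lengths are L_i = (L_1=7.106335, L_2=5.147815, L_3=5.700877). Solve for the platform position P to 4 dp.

(4.5000, 5.5000)

each cable: (A_i−P)·(A_i−P) = L_i²; let c_i = ‖A_i‖²−L_i²
c_1 = 0.0000+0.0000−50.5000 = -50.5000
row 1: 0.0000x − 16.0000y = -88.0000  (c_2=37.5000)
row 2: -12.0000x + 0.0000y = -54.0000  (c_3=3.5000)
Cramer on rows 1–2 → x = 4.5000, y = 5.5000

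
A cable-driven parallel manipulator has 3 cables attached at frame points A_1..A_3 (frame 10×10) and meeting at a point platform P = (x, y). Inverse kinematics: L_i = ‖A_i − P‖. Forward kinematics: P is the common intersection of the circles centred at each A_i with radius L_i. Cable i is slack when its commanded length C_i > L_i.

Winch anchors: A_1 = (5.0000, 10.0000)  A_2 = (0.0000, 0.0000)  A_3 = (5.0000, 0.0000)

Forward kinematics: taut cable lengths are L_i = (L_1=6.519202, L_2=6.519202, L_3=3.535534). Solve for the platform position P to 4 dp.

expand ‖A_i−P‖²=L_i² and subtract eq 1 (q_i ≔ ‖A_i‖²−L_i²)
q_1 = 25.0000+100.0000−42.5000 = 82.5000
eq1−eq2 → [10.0000  20.0000]·P = 125.0000
eq1−eq3 → [0.0000  20.0000]·P = 70.0000
2×2 solve → P = (5.5000, 3.5000)

(5.5000, 3.5000)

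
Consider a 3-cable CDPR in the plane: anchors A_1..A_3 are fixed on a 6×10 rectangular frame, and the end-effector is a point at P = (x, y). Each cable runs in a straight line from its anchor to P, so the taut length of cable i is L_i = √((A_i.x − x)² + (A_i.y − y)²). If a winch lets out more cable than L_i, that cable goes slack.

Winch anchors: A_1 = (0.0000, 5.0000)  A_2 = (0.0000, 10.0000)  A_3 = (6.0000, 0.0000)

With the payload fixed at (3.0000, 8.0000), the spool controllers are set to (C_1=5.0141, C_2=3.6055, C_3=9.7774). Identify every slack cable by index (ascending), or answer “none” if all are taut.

1, 3

i=1: geometric 4.2426 vs commanded 5.0141 ⇒ slack
i=2: geometric 3.6056 vs commanded 3.6055 ⇒ taut
i=3: geometric 8.5440 vs commanded 9.7774 ⇒ slack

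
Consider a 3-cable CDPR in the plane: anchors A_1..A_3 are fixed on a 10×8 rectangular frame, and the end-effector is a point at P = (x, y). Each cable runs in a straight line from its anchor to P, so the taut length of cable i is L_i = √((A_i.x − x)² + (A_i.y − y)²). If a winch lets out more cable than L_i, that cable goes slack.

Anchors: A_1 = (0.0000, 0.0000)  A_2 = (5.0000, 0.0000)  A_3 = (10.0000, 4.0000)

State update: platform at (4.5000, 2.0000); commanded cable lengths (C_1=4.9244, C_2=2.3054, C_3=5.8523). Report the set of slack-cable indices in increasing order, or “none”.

cable 1: L_1 = ‖A_1−P‖ = 4.9244;  C_1 = 4.9244 → taut
cable 2: L_2 = ‖A_2−P‖ = 2.0616;  C_2 = 2.3054 → slack
cable 3: L_3 = ‖A_3−P‖ = 5.8523;  C_3 = 5.8523 → taut

2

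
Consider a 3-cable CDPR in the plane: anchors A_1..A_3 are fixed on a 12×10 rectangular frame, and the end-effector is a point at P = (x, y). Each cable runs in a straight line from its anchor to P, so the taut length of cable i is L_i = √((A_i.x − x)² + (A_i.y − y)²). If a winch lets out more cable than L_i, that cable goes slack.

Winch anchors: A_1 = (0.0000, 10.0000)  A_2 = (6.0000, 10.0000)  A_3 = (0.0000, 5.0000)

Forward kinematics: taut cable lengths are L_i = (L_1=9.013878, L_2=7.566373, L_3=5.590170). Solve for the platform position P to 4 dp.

(5.0000, 2.5000)

each cable: (A_i−P)·(A_i−P) = L_i²; let k_i = ‖A_i‖²−L_i²
k_1 = 0.0000+100.0000−81.2500 = 18.7500
row 1: -12.0000x + 0.0000y = -60.0000  (k_2=78.7500)
row 2: 0.0000x + 10.0000y = 25.0000  (k_3=-6.2500)
Cramer on rows 1–2 → x = 5.0000, y = 2.5000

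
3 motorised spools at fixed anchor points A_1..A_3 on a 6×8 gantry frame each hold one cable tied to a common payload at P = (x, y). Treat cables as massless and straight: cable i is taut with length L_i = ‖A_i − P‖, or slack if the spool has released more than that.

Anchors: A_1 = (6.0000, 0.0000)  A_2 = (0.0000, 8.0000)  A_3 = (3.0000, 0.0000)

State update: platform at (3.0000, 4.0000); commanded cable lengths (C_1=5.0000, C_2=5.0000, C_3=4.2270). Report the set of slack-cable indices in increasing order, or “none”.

cable 1: L_1 = ‖A_1−P‖ = 5.0000;  C_1 = 5.0000 → taut
cable 2: L_2 = ‖A_2−P‖ = 5.0000;  C_2 = 5.0000 → taut
cable 3: L_3 = ‖A_3−P‖ = 4.0000;  C_3 = 4.2270 → slack

3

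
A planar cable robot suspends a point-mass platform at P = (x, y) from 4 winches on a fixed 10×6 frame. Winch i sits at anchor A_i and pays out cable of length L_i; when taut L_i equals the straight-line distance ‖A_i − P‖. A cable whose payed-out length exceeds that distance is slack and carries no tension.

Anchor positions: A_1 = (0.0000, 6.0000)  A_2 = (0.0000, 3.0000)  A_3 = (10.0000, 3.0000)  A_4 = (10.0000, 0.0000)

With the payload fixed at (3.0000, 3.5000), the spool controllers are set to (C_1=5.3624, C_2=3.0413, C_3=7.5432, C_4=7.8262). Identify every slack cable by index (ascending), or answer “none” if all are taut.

1, 3

i=1: geometric 3.9051 vs commanded 5.3624 ⇒ slack
i=2: geometric 3.0414 vs commanded 3.0413 ⇒ taut
i=3: geometric 7.0178 vs commanded 7.5432 ⇒ slack
i=4: geometric 7.8262 vs commanded 7.8262 ⇒ taut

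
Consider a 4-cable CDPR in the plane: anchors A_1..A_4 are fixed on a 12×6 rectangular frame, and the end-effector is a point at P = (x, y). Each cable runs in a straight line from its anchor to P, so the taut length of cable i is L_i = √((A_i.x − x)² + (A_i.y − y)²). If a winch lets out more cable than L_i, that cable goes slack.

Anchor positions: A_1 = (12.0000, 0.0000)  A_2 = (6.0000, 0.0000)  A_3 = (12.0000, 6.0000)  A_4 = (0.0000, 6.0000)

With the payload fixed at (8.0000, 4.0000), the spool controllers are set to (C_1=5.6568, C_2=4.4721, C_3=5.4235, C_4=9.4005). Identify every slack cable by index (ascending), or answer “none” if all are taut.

i=1: geometric 5.6569 vs commanded 5.6568 ⇒ taut
i=2: geometric 4.4721 vs commanded 4.4721 ⇒ taut
i=3: geometric 4.4721 vs commanded 5.4235 ⇒ slack
i=4: geometric 8.2462 vs commanded 9.4005 ⇒ slack

3, 4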